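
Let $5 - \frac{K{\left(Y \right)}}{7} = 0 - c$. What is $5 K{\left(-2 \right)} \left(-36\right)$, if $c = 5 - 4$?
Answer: $-7560$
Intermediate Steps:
$c = 1$ ($c = 5 - 4 = 1$)
$K{\left(Y \right)} = 42$ ($K{\left(Y \right)} = 35 - 7 \left(0 - 1\right) = 35 - -7 = 35 + 7 = 42$)
$5 K{\left(-2 \right)} \left(-36\right) = 5 \cdot 42 \left(-36\right) = 210 \left(-36\right) = -7560$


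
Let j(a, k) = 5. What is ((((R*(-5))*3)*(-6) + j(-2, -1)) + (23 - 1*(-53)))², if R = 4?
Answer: 194481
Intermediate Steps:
((((R*(-5))*3)*(-6) + j(-2, -1)) + (23 - 1*(-53)))² = ((((4*(-5))*3)*(-6) + 5) + (23 - 1*(-53)))² = ((-20*3*(-6) + 5) + (23 + 53))² = ((-60*(-6) + 5) + 76)² = ((360 + 5) + 76)² = (365 + 76)² = 441² = 194481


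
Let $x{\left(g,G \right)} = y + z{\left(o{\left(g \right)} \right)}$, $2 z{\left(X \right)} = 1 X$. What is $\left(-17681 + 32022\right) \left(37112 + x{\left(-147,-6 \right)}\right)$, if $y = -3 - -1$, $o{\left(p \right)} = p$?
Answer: $\frac{1062280893}{2} \approx 5.3114 \cdot 10^{8}$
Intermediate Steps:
$z{\left(X \right)} = \frac{X}{2}$ ($z{\left(X \right)} = \frac{1 X}{2} = \frac{X}{2}$)
$y = -2$ ($y = -3 + 1 = -2$)
$x{\left(g,G \right)} = -2 + \frac{g}{2}$
$\left(-17681 + 32022\right) \left(37112 + x{\left(-147,-6 \right)}\right) = \left(-17681 + 32022\right) \left(37112 + \left(-2 + \frac{1}{2} \left(-147\right)\right)\right) = 14341 \left(37112 - \frac{151}{2}\right) = 14341 \cdot \frac{74073}{2} = \frac{1062280893}{2}$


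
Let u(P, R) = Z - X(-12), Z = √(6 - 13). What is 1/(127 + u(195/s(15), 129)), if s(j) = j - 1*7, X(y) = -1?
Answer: 128/16391 - I*√7/16391 ≈ 0.0078092 - 0.00016141*I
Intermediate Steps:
Z = I*√7 (Z = √(-7) = I*√7 ≈ 2.6458*I)
s(j) = -7 + j (s(j) = j - 7 = -7 + j)
u(P, R) = 1 + I*√7 (u(P, R) = I*√7 - 1*(-1) = I*√7 + 1 = 1 + I*√7)
1/(127 + u(195/s(15), 129)) = 1/(127 + (1 + I*√7)) = 1/(128 + I*√7)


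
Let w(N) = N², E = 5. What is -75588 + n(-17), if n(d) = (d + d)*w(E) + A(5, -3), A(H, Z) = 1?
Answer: -76437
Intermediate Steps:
n(d) = 1 + 50*d (n(d) = (d + d)*5² + 1 = (2*d)*25 + 1 = 50*d + 1 = 1 + 50*d)
-75588 + n(-17) = -75588 + (1 + 50*(-17)) = -75588 + (1 - 850) = -75588 - 849 = -76437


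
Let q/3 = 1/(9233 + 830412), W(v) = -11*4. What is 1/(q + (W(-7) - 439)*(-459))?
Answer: 839645/186146777568 ≈ 4.5107e-6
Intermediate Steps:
W(v) = -44
q = 3/839645 (q = 3/(9233 + 830412) = 3/839645 ≈ 3.5729e-6)
1/(q + (W(-7) - 439)*(-459)) = 1/(3/839645 + (-44 - 439)*(-459)) = 1/(3/839645 - 483*(-459)) = 1/(3/839645 + 221697) = 1/(186146777568/839645) = 839645/186146777568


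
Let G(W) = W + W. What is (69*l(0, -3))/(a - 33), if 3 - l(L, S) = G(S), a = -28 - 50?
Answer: -207/37 ≈ -5.5946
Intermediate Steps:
a = -78
G(W) = 2*W
l(L, S) = 3 - 2*S
(69*l(0, -3))/(a - 33) = (69*(3 - 2*(-3)))/(-78 - 33) = (69*(3 + 6))/(-111) = (69*9)*(-1/111) = 621*(-1/111) = -207/37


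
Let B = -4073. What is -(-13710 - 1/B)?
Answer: 55840829/4073 ≈ 13710.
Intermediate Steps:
-(-13710 - 1/B) = -(-13710 - 1/(-4073)) = -(-13710 - 1*(-1/4073)) = -(-13710 + 1/4073) = -1*(-55840829/4073) = 55840829/4073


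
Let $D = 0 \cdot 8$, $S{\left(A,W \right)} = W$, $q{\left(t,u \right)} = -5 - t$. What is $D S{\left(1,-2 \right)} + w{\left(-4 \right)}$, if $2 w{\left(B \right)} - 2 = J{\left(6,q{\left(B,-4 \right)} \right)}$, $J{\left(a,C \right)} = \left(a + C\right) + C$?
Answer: $3$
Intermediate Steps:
$D = 0$
$J{\left(a,C \right)} = a + 2 C$ ($J{\left(a,C \right)} = \left(C + a\right) + C = a + 2 C$)
$w{\left(B \right)} = -1 - B$ ($w{\left(B \right)} = 1 + \frac{6 + 2 \left(-5 - B\right)}{2} = 1 + \frac{6 - \left(10 + 2 B\right)}{2} = 1 + \frac{-4 - 2 B}{2} = 1 - \left(2 + B\right) = -1 - B$)
$D S{\left(1,-2 \right)} + w{\left(-4 \right)} = 0 \left(-2\right) - -3 = 0 + \left(-1 + 4\right) = 0 + 3 = 3$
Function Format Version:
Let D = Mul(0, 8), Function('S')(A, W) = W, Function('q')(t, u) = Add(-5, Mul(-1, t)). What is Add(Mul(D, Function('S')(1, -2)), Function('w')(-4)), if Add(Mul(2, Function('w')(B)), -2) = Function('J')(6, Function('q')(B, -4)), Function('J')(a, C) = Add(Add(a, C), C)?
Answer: 3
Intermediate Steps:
D = 0
Function('J')(a, C) = Add(a, Mul(2, C)) (Function('J')(a, C) = Add(Add(C, a), C) = Add(a, Mul(2, C)))
Function('w')(B) = Add(-1, Mul(-1, B)) (Function('w')(B) = Add(1, Mul(Rational(1, 2), Add(6, Mul(2, Add(-5, Mul(-1, B)))))) = Add(1, Mul(Rational(1, 2), Add(6, Add(-10, Mul(-2, B))))) = Add(1, Mul(Rational(1, 2), Add(-4, Mul(-2, B)))) = Add(1, Add(-2, Mul(-1, B))) = Add(-1, Mul(-1, B)))
Add(Mul(D, Function('S')(1, -2)), Function('w')(-4)) = Add(Mul(0, -2), Add(-1, Mul(-1, -4))) = Add(0, Add(-1, 4)) = Add(0, 3) = 3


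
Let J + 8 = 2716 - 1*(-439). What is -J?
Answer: -3147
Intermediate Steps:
J = 3147 (J = -8 + (2716 - 1*(-439)) = -8 + (2716 + 439) = -8 + 3155 = 3147)
-J = -1*3147 = -3147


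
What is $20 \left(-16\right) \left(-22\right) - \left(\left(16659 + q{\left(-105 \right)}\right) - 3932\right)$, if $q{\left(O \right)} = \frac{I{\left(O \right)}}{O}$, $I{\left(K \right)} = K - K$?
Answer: $-5687$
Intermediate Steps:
$I{\left(K \right)} = 0$
$q{\left(O \right)} = 0$ ($q{\left(O \right)} = \frac{0}{O} = 0$)
$20 \left(-16\right) \left(-22\right) - \left(\left(16659 + q{\left(-105 \right)}\right) - 3932\right) = 20 \left(-16\right) \left(-22\right) - \left(\left(16659 + 0\right) - 3932\right) = \left(-320\right) \left(-22\right) - \left(16659 - 3932\right) = 7040 - 12727 = -5687$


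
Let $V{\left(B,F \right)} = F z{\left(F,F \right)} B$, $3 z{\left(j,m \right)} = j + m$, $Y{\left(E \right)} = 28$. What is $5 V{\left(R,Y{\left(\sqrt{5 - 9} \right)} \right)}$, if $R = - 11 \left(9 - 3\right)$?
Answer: $-172480$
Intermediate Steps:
$R = -66$ ($R = \left(-11\right) 6 = -66$)
$z{\left(j,m \right)} = \frac{j}{3} + \frac{m}{3}$ ($z{\left(j,m \right)} = \frac{j + m}{3} = \frac{j}{3} + \frac{m}{3}$)
$V{\left(B,F \right)} = \frac{2 B F^{2}}{3}$ ($V{\left(B,F \right)} = F \left(\frac{F}{3} + \frac{F}{3}\right) B = F \frac{2 F}{3} B = \frac{2 F^{2}}{3} B = \frac{2 B F^{2}}{3}$)
$5 V{\left(R,Y{\left(\sqrt{5 - 9} \right)} \right)} = 5 \cdot \frac{2}{3} \left(-66\right) 28^{2} = 5 \cdot \frac{2}{3} \left(-66\right) 784 = 5 \left(-34496\right) = -172480$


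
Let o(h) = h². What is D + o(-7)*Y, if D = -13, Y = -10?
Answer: -503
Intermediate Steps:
D + o(-7)*Y = -13 + (-7)²*(-10) = -13 + 49*(-10) = -13 - 490 = -503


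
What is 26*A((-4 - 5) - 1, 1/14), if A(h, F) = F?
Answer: 13/7 ≈ 1.8571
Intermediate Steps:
26*A((-4 - 5) - 1, 1/14) = 26/14 = 26*(1/14) = 13/7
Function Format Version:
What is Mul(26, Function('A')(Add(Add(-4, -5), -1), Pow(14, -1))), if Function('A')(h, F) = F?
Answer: Rational(13, 7) ≈ 1.8571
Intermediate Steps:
Mul(26, Function('A')(Add(Add(-4, -5), -1), Pow(14, -1))) = Mul(26, Pow(14, -1)) = Mul(26, Rational(1, 14)) = Rational(13, 7)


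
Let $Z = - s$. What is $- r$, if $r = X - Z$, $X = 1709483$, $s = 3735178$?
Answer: $-5444661$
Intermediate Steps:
$Z = -3735178$ ($Z = \left(-1\right) 3735178 = -3735178$)
$r = 5444661$ ($r = 1709483 - -3735178 = 1709483 + 3735178 = 5444661$)
$- r = \left(-1\right) 5444661 = -5444661$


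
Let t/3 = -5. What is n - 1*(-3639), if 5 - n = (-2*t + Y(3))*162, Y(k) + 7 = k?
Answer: -568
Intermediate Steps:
t = -15 (t = 3*(-5) = -15)
Y(k) = -7 + k
n = -4207 (n = 5 - (-2*(-15) + (-7 + 3))*162 = 5 - (30 - 4)*162 = 5 - 26*162 = 5 - 1*4212 = 5 - 4212 = -4207)
n - 1*(-3639) = -4207 - 1*(-3639) = -4207 + 3639 = -568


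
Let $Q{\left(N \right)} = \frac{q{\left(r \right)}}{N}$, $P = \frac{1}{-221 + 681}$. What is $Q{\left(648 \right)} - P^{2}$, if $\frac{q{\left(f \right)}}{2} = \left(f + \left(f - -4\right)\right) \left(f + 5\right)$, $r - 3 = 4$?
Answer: $\frac{423197}{634800} \approx 0.66666$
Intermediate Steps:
$r = 7$ ($r = 3 + 4 = 7$)
$q{\left(f \right)} = 2 \left(4 + 2 f\right) \left(5 + f\right)$ ($q{\left(f \right)} = 2 \left(f + \left(f - -4\right)\right) \left(f + 5\right) = 2 \left(f + \left(f + 4\right)\right) \left(5 + f\right) = 2 \left(f + \left(4 + f\right)\right) \left(5 + f\right) = 2 \left(4 + 2 f\right) \left(5 + f\right)$)
$P = \frac{1}{460} \approx 0.0021739$
$Q{\left(N \right)} = \frac{432}{N}$ ($Q{\left(N \right)} = \frac{40 + 4 \cdot 7^{2} + 28 \cdot 7}{N} = \frac{40 + 4 \cdot 49 + 196}{N} = \frac{40 + 196 + 196}{N} = \frac{432}{N}$)
$Q{\left(648 \right)} - P^{2} = \frac{432}{648} - \left(\frac{1}{460}\right)^{2} = 432 \cdot \frac{1}{648} - \frac{1}{211600} = \frac{2}{3} - \frac{1}{211600} = \frac{423197}{634800}$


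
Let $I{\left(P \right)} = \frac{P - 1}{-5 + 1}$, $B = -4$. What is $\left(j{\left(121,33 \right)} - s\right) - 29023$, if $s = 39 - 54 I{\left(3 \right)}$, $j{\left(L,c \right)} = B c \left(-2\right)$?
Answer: $-28825$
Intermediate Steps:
$I{\left(P \right)} = \frac{1}{4} - \frac{P}{4}$ ($I{\left(P \right)} = \frac{-1 + P}{-4} = \left(-1 + P\right) \left(- \frac{1}{4}\right) = \frac{1}{4} - \frac{P}{4}$)
$j{\left(L,c \right)} = 8 c$ ($j{\left(L,c \right)} = - 4 c \left(-2\right) = 8 c$)
$s = 66$ ($s = 39 - 54 \left(\frac{1}{4} - \frac{3}{4}\right) = 39 - -27 = 39 + 27 = 66$)
$\left(j{\left(121,33 \right)} - s\right) - 29023 = \left(8 \cdot 33 - 66\right) - 29023 = \left(264 - 66\right) - 29023 = 198 - 29023 = -28825$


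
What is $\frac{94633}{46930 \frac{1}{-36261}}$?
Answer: $- \frac{3431487213}{46930} \approx -73119.0$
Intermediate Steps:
$\frac{94633}{46930 \frac{1}{-36261}} = \frac{94633}{46930 \left(- \frac{1}{36261}\right)} = \frac{94633}{- \frac{46930}{36261}} = 94633 \left(- \frac{36261}{46930}\right) = - \frac{3431487213}{46930}$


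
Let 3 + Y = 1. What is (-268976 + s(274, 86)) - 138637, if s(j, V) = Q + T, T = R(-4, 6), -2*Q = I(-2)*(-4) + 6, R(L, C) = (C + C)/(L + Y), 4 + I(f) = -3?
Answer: -407632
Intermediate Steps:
Y = -2 (Y = -3 + 1 = -2)
I(f) = -7 (I(f) = -4 - 3 = -7)
R(L, C) = 2*C/(-2 + L) (R(L, C) = (C + C)/(L - 2) = (2*C)/(-2 + L) = 2*C/(-2 + L))
Q = -17 (Q = -(-7*(-4) + 6)/2 = -(28 + 6)/2 = -½*34 = -17)
T = -2 (T = 2*6/(-2 - 4) = 2*6/(-6) = 2*6*(-⅙) = -2)
s(j, V) = -19 (s(j, V) = -17 - 2 = -19)
(-268976 + s(274, 86)) - 138637 = (-268976 - 19) - 138637 = -268995 - 138637 = -407632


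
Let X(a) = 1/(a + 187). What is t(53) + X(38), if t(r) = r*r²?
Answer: 33497326/225 ≈ 1.4888e+5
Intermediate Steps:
t(r) = r³
X(a) = 1/(187 + a)
t(53) + X(38) = 53³ + 1/(187 + 38) = 148877 + 1/225 = 33497326/225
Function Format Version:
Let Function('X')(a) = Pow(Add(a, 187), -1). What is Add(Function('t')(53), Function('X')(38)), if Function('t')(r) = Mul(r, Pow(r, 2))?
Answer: Rational(33497326, 225) ≈ 1.4888e+5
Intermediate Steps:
Function('t')(r) = Pow(r, 3)
Function('X')(a) = Pow(Add(187, a), -1)
Add(Function('t')(53), Function('X')(38)) = Add(Pow(53, 3), Pow(Add(187, 38), -1)) = Add(148877, Pow(225, -1)) = Add(148877, Rational(1, 225)) = Rational(33497326, 225)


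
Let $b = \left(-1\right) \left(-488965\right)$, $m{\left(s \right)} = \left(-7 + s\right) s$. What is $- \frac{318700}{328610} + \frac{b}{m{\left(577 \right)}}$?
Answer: $\frac{58801627}{113764782} \approx 0.51687$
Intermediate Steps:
$m{\left(s \right)} = s \left(-7 + s\right)$
$b = 488965$
$- \frac{318700}{328610} + \frac{b}{m{\left(577 \right)}} = - \frac{318700}{328610} + \frac{488965}{577 \left(-7 + 577\right)} = \left(-318700\right) \frac{1}{328610} + \frac{488965}{577 \cdot 570} = - \frac{31870}{32861} + \frac{488965}{328890} = - \frac{31870}{32861} + 488965 \cdot \frac{1}{328890} = - \frac{31870}{32861} + \frac{5147}{3462} = \frac{58801627}{113764782}$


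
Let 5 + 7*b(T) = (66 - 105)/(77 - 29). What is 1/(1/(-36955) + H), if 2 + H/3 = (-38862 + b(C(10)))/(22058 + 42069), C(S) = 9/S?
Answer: -265419087920/2075076810749 ≈ -0.12791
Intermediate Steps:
b(T) = -93/112 (b(T) = -5/7 + ((66 - 105)/(77 - 29))/7 = -5/7 + (-39/48)/7 = -5/7 + (-39*1/48)/7 = -5/7 + (⅐)*(-13/16) = -5/7 - 13/112 = -93/112)
H = -56151255/7182224 (H = -6 + 3*((-38862 - 93/112)/(22058 + 42069)) = -6 + 3*(-4352637/112/64127) = -6 + 3*(-4352637/112*1/64127) = -6 + 3*(-4352637/7182224) = -6 - 13057911/7182224 = -56151255/7182224 ≈ -7.8181)
1/(1/(-36955) + H) = 1/(1/(-36955) - 56151255/7182224) = 1/(-1/36955 - 56151255/7182224) = 1/(-2075076810749/265419087920) = -265419087920/2075076810749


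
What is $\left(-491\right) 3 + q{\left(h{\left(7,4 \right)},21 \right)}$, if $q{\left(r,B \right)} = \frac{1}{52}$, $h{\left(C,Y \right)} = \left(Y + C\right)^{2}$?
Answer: $- \frac{76595}{52} \approx -1473.0$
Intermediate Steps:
$h{\left(C,Y \right)} = \left(C + Y\right)^{2}$
$q{\left(r,B \right)} = \frac{1}{52}$
$\left(-491\right) 3 + q{\left(h{\left(7,4 \right)},21 \right)} = \left(-491\right) 3 + \frac{1}{52} = -1473 + \frac{1}{52} = - \frac{76595}{52}$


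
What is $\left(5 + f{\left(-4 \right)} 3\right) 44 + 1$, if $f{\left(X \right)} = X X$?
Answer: $2333$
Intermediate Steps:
$f{\left(X \right)} = X^{2}$
$\left(5 + f{\left(-4 \right)} 3\right) 44 + 1 = \left(5 + \left(-4\right)^{2} \cdot 3\right) 44 + 1 = \left(5 + 16 \cdot 3\right) 44 + 1 = \left(5 + 48\right) 44 + 1 = 53 \cdot 44 + 1 = 2332 + 1 = 2333$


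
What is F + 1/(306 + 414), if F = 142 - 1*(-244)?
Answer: 277921/720 ≈ 386.00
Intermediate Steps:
F = 386 (F = 142 + 244 = 386)
F + 1/(306 + 414) = 386 + 1/(306 + 414) = 386 + 1/720 = 277921/720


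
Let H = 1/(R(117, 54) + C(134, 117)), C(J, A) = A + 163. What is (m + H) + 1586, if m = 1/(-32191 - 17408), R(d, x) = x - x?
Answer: 22025973239/13887720 ≈ 1586.0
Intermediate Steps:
C(J, A) = 163 + A
R(d, x) = 0
m = -1/49599 (m = 1/(-49599) = -1/49599 ≈ -2.0162e-5)
H = 1/280 (H = 1/(0 + (163 + 117)) = 1/(0 + 280) = 1/280 ≈ 0.0035714)
(m + H) + 1586 = (-1/49599 + 1/280) + 1586 = 49319/13887720 + 1586 = 22025973239/13887720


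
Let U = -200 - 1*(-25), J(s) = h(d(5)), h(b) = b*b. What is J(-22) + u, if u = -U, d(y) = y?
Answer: 200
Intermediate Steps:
h(b) = b²
J(s) = 25 (J(s) = 5² = 25)
U = -175 (U = -200 + 25 = -175)
u = 175 (u = -1*(-175) = 175)
J(-22) + u = 25 + 175 = 200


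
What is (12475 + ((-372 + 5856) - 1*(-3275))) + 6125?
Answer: 27359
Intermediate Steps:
(12475 + ((-372 + 5856) - 1*(-3275))) + 6125 = (12475 + (5484 + 3275)) + 6125 = (12475 + 8759) + 6125 = 21234 + 6125 = 27359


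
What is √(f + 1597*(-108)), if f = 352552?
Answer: 2*√45019 ≈ 424.35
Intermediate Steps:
√(f + 1597*(-108)) = √(352552 + 1597*(-108)) = √(352552 - 172476) = √180076 = 2*√45019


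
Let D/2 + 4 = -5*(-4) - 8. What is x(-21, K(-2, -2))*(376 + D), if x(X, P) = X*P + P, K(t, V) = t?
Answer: 15680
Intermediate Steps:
x(X, P) = P + P*X (x(X, P) = P*X + P = P + P*X)
D = 16 (D = -8 + 2*(-5*(-4) - 8) = -8 + 2*(20 - 8) = -8 + 2*12 = -8 + 24 = 16)
x(-21, K(-2, -2))*(376 + D) = (-2*(1 - 21))*(376 + 16) = -2*(-20)*392 = 40*392 = 15680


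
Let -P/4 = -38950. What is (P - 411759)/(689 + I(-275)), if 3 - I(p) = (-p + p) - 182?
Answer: -255959/874 ≈ -292.86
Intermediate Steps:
I(p) = 185 (I(p) = 3 - ((-p + p) - 182) = 3 - (0 - 182) = 3 - 1*(-182) = 3 + 182 = 185)
P = 155800 (P = -4*(-38950) = 155800)
(P - 411759)/(689 + I(-275)) = (155800 - 411759)/(689 + 185) = -255959/874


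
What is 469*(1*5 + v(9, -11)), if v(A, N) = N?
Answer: -2814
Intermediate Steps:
469*(1*5 + v(9, -11)) = 469*(1*5 - 11) = 469*(5 - 11) = 469*(-6) = -2814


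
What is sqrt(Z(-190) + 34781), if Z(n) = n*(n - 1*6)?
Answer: sqrt(72021) ≈ 268.37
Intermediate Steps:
Z(n) = n*(-6 + n) (Z(n) = n*(n - 6) = n*(-6 + n))
sqrt(Z(-190) + 34781) = sqrt(-190*(-6 - 190) + 34781) = sqrt(-190*(-196) + 34781) = sqrt(37240 + 34781) = sqrt(72021)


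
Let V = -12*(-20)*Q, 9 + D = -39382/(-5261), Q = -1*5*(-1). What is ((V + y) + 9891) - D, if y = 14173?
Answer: 132921871/5261 ≈ 25266.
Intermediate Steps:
Q = 5 (Q = -5*(-1) = 5)
D = -7967/5261 (D = -9 - 39382/(-5261) = -9 - 39382*(-1/5261) = -9 + 39382/5261 = -7967/5261 ≈ -1.5144)
V = 1200 (V = -12*(-20)*5 = -(-240)*5 = -1*(-1200) = 1200)
((V + y) + 9891) - D = ((1200 + 14173) + 9891) - 1*(-7967/5261) = (15373 + 9891) + 7967/5261 = 25264 + 7967/5261 = 132921871/5261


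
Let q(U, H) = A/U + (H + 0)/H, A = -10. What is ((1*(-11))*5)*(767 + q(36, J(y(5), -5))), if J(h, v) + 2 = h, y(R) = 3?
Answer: -760045/18 ≈ -42225.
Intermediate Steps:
J(h, v) = -2 + h
q(U, H) = 1 - 10/U (q(U, H) = -10/U + (H + 0)/H = -10/U + H/H = -10/U + 1 = 1 - 10/U)
((1*(-11))*5)*(767 + q(36, J(y(5), -5))) = ((1*(-11))*5)*(767 + (-10 + 36)/36) = (-11*5)*(767 + (1/36)*26) = -55*(767 + 13/18) = -55*13819/18 = -760045/18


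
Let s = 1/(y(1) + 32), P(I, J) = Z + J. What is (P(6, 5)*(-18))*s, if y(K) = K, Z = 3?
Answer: -48/11 ≈ -4.3636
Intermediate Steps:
P(I, J) = 3 + J
s = 1/33 (s = 1/(1 + 32) = 1/33 ≈ 0.030303)
(P(6, 5)*(-18))*s = ((3 + 5)*(-18))*(1/33) = (8*(-18))*(1/33) = -144*1/33 = -48/11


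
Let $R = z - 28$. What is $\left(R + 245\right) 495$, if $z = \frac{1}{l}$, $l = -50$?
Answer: $\frac{1074051}{10} \approx 1.0741 \cdot 10^{5}$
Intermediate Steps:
$z = - \frac{1}{50}$ ($z = \frac{1}{-50} = - \frac{1}{50} \approx -0.02$)
$R = - \frac{1401}{50}$ ($R = - \frac{1}{50} - 28 = - \frac{1401}{50} \approx -28.02$)
$\left(R + 245\right) 495 = \left(- \frac{1401}{50} + 245\right) 495 = \frac{10849}{50} \cdot 495 = \frac{1074051}{10}$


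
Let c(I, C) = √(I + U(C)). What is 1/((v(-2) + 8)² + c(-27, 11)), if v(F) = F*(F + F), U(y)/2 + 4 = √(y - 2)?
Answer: 256/65565 - I*√29/65565 ≈ 0.0039045 - 8.2135e-5*I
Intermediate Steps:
U(y) = -8 + 2*√(-2 + y) (U(y) = -8 + 2*√(y - 2) = -8 + 2*√(-2 + y))
c(I, C) = √(-8 + I + 2*√(-2 + C)) (c(I, C) = √(I + (-8 + 2*√(-2 + C))) = √(-8 + I + 2*√(-2 + C)))
v(F) = 2*F² (v(F) = F*(2*F) = 2*F²)
1/((v(-2) + 8)² + c(-27, 11)) = 1/((2*(-2)² + 8)² + √(-8 - 27 + 2*√(-2 + 11))) = 1/((2*4 + 8)² + √(-8 - 27 + 2*√9)) = 1/((8 + 8)² + √(-8 - 27 + 2*3)) = 1/(16² + √(-8 - 27 + 6)) = 1/(256 + √(-29)) = 1/(256 + I*√29)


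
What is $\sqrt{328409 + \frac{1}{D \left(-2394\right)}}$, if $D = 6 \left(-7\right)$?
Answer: $\frac{\sqrt{1882189483581}}{2394} \approx 573.07$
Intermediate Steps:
$D = -42$
$\sqrt{328409 + \frac{1}{D \left(-2394\right)}} = \sqrt{328409 + \frac{1}{\left(-42\right) \left(-2394\right)}} = \sqrt{328409 + \frac{1}{100548}} = \sqrt{\frac{33020868133}{100548}} = \frac{\sqrt{1882189483581}}{2394}$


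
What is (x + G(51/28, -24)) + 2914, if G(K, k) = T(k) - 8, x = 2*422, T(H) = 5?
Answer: 3755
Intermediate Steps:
x = 844
G(K, k) = -3 (G(K, k) = 5 - 8 = -3)
(x + G(51/28, -24)) + 2914 = (844 - 3) + 2914 = 841 + 2914 = 3755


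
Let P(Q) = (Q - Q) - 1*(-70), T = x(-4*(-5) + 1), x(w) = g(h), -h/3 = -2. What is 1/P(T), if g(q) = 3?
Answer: 1/70 ≈ 0.014286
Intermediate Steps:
h = 6 (h = -3*(-2) = 6)
x(w) = 3
T = 3
P(Q) = 70 (P(Q) = 0 + 70 = 70)
1/P(T) = 1/70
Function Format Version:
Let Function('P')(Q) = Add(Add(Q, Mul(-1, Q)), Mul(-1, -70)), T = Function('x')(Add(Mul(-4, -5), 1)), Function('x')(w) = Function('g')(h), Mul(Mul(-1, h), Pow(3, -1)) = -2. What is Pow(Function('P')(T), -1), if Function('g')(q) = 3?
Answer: Rational(1, 70) ≈ 0.014286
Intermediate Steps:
h = 6 (h = Mul(-3, -2) = 6)
Function('x')(w) = 3
T = 3
Function('P')(Q) = 70 (Function('P')(Q) = Add(0, 70) = 70)
Pow(Function('P')(T), -1) = Pow(70, -1) = Rational(1, 70)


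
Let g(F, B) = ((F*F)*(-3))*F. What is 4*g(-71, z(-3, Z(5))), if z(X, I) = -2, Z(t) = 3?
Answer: 4294932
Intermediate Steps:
g(F, B) = -3*F**3 (g(F, B) = (F**2*(-3))*F = (-3*F**2)*F = -3*F**3)
4*g(-71, z(-3, Z(5))) = 4*(-3*(-71)**3) = 4*(-3*(-357911)) = 4*1073733 = 4294932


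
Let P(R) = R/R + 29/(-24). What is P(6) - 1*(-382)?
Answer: 9163/24 ≈ 381.79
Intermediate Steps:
P(R) = -5/24 (P(R) = 1 + 29*(-1/24) = 1 - 29/24 = -5/24)
P(6) - 1*(-382) = -5/24 - 1*(-382) = -5/24 + 382 = 9163/24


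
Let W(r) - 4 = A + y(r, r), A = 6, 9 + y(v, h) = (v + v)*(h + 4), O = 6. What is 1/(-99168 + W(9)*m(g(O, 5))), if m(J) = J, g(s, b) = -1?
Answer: -1/99403 ≈ -1.0060e-5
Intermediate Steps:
y(v, h) = -9 + 2*v*(4 + h) (y(v, h) = -9 + (v + v)*(h + 4) = -9 + (2*v)*(4 + h) = -9 + 2*v*(4 + h))
W(r) = 1 + 2*r² + 8*r (W(r) = 4 + (6 + (-9 + 8*r + 2*r*r)) = 4 + (6 + (-9 + 8*r + 2*r²)) = 4 + (6 + (-9 + 2*r² + 8*r)) = 4 + (-3 + 2*r² + 8*r) = 1 + 2*r² + 8*r)
1/(-99168 + W(9)*m(g(O, 5))) = 1/(-99168 + (1 + 2*9² + 8*9)*(-1)) = 1/(-99168 + (1 + 2*81 + 72)*(-1)) = 1/(-99168 + (1 + 162 + 72)*(-1)) = 1/(-99168 + 235*(-1)) = 1/(-99168 - 235) = 1/(-99403) = -1/99403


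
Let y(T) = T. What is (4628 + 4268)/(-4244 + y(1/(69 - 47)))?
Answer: -195712/93367 ≈ -2.0962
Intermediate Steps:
(4628 + 4268)/(-4244 + y(1/(69 - 47))) = (4628 + 4268)/(-4244 + 1/(69 - 47)) = 8896/(-4244 + 1/22) = 8896/(-93367/22) = 8896*(-22/93367) = -195712/93367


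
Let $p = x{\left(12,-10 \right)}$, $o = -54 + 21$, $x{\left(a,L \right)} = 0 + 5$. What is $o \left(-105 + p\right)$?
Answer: $3300$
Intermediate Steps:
$x{\left(a,L \right)} = 5$
$o = -33$
$p = 5$
$o \left(-105 + p\right) = - 33 \left(-105 + 5\right) = \left(-33\right) \left(-100\right) = 3300$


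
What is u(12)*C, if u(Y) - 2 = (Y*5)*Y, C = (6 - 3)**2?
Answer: 6498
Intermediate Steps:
C = 9 (C = 3**2 = 9)
u(Y) = 2 + 5*Y**2 (u(Y) = 2 + (Y*5)*Y = 2 + (5*Y)*Y = 2 + 5*Y**2)
u(12)*C = (2 + 5*12**2)*9 = (2 + 5*144)*9 = (2 + 720)*9 = 722*9 = 6498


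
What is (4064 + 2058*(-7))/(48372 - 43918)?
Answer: -5171/2227 ≈ -2.3220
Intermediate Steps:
(4064 + 2058*(-7))/(48372 - 43918) = (4064 - 14406)/4454 = -10342*1/4454 = -5171/2227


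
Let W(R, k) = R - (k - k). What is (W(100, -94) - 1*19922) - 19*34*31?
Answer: -39848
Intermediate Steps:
W(R, k) = R (W(R, k) = R - 1*0 = R + 0 = R)
(W(100, -94) - 1*19922) - 19*34*31 = (100 - 1*19922) - 19*34*31 = (100 - 19922) - 646*31 = -19822 - 20026 = -39848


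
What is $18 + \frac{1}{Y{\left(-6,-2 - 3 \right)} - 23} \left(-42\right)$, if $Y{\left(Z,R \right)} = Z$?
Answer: $\frac{564}{29} \approx 19.448$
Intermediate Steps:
$18 + \frac{1}{Y{\left(-6,-2 - 3 \right)} - 23} \left(-42\right) = 18 + \frac{1}{-6 - 23} \left(-42\right) = 18 + \frac{1}{-29} \left(-42\right) = 18 - - \frac{42}{29} = 18 + \frac{42}{29} = \frac{564}{29}$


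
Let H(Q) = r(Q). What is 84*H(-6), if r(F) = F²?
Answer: 3024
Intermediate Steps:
H(Q) = Q²
84*H(-6) = 84*(-6)² = 84*36 = 3024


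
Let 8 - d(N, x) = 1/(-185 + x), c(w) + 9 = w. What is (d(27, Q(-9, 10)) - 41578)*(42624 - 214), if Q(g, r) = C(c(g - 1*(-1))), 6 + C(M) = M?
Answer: -183350283595/104 ≈ -1.7630e+9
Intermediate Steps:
c(w) = -9 + w
C(M) = -6 + M
Q(g, r) = -14 + g (Q(g, r) = -6 + (-9 + (g - 1*(-1))) = -6 + (-9 + (g + 1)) = -6 + (-9 + (1 + g)) = -6 + (-8 + g) = -14 + g)
d(N, x) = 8 - 1/(-185 + x)
(d(27, Q(-9, 10)) - 41578)*(42624 - 214) = ((-1481 + 8*(-14 - 9))/(-185 + (-14 - 9)) - 41578)*(42624 - 214) = ((-1481 + 8*(-23))/(-185 - 23) - 41578)*42410 = ((-1481 - 184)/(-208) - 41578)*42410 = (-1/208*(-1665) - 41578)*42410 = (1665/208 - 41578)*42410 = -8646559/208*42410 = -183350283595/104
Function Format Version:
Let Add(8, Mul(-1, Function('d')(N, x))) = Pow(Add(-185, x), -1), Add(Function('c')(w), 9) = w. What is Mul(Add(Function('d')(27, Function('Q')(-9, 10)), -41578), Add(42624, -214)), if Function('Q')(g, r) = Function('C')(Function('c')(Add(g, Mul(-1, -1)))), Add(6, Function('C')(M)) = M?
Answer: Rational(-183350283595, 104) ≈ -1.7630e+9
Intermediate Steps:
Function('c')(w) = Add(-9, w)
Function('C')(M) = Add(-6, M)
Function('Q')(g, r) = Add(-14, g) (Function('Q')(g, r) = Add(-6, Add(-9, Add(g, Mul(-1, -1)))) = Add(-6, Add(-9, Add(g, 1))) = Add(-6, Add(-9, Add(1, g))) = Add(-6, Add(-8, g)) = Add(-14, g))
Function('d')(N, x) = Add(8, Mul(-1, Pow(Add(-185, x), -1)))
Mul(Add(Function('d')(27, Function('Q')(-9, 10)), -41578), Add(42624, -214)) = Mul(Add(Mul(Pow(Add(-185, Add(-14, -9)), -1), Add(-1481, Mul(8, Add(-14, -9)))), -41578), Add(42624, -214)) = Mul(Add(Mul(Pow(Add(-185, -23), -1), Add(-1481, Mul(8, -23))), -41578), 42410) = Mul(Add(Mul(Pow(-208, -1), Add(-1481, -184)), -41578), 42410) = Mul(Add(Mul(Rational(-1, 208), -1665), -41578), 42410) = Mul(Add(Rational(1665, 208), -41578), 42410) = Mul(Rational(-8646559, 208), 42410) = Rational(-183350283595, 104)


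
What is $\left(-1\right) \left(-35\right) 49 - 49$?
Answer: $1666$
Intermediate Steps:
$\left(-1\right) \left(-35\right) 49 - 49 = 35 \cdot 49 - 49 = 1715 - 49 = 1666$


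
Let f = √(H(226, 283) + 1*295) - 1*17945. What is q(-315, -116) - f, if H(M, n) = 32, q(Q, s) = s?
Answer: 17829 - √327 ≈ 17811.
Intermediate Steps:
f = -17945 + √327 (f = √(32 + 1*295) - 1*17945 = √(32 + 295) - 17945 = √327 - 17945 = -17945 + √327 ≈ -17927.)
q(-315, -116) - f = -116 - (-17945 + √327) = -116 + (17945 - √327) = 17829 - √327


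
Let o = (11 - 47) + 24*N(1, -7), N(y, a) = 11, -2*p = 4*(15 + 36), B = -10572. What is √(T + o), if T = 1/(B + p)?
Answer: √2886333806/3558 ≈ 15.100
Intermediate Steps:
p = -102 (p = -2*(15 + 36) = -2*51 = -½*204 = -102)
o = 228 (o = (11 - 47) + 24*11 = -36 + 264 = 228)
T = -1/10674 (T = 1/(-10572 - 102) = 1/(-10674) = -1/10674 ≈ -9.3686e-5)
√(T + o) = √(-1/10674 + 228) = √(2433671/10674) = √2886333806/3558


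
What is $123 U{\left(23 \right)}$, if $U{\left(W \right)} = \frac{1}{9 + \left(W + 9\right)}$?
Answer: $3$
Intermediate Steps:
$U{\left(W \right)} = \frac{1}{18 + W}$ ($U{\left(W \right)} = \frac{1}{9 + \left(9 + W\right)} = \frac{1}{18 + W}$)
$123 U{\left(23 \right)} = \frac{123}{18 + 23} = \frac{123}{41} = 123 \cdot \frac{1}{41} = 3$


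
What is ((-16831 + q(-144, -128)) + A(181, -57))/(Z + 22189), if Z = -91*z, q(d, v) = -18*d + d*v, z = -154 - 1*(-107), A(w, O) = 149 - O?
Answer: 4399/26466 ≈ 0.16621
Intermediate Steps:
z = -47 (z = -154 + 107 = -47)
Z = 4277 (Z = -91*(-47) = 4277)
((-16831 + q(-144, -128)) + A(181, -57))/(Z + 22189) = ((-16831 - 144*(-18 - 128)) + (149 - 1*(-57)))/(4277 + 22189) = ((-16831 - 144*(-146)) + (149 + 57))/26466 = ((-16831 + 21024) + 206)*(1/26466) = (4193 + 206)*(1/26466) = 4399*(1/26466) = 4399/26466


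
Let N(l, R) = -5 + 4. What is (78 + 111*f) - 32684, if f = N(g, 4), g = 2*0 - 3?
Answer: -32717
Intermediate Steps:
g = -3 (g = 0 - 3 = -3)
N(l, R) = -1
f = -1
(78 + 111*f) - 32684 = (78 + 111*(-1)) - 32684 = (78 - 111) - 32684 = -33 - 32684 = -32717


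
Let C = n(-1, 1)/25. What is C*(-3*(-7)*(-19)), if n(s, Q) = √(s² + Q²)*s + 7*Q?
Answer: -2793/25 + 399*√2/25 ≈ -89.149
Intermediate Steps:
n(s, Q) = 7*Q + s*√(Q² + s²) (n(s, Q) = √(Q² + s²)*s + 7*Q = s*√(Q² + s²) + 7*Q = 7*Q + s*√(Q² + s²))
C = 7/25 - √2/25 (C = (7*1 - √(1² + (-1)²))/25 = (7 - √(1 + 1))*(1/25) = (7 - √2)*(1/25) = 7/25 - √2/25 ≈ 0.22343)
C*(-3*(-7)*(-19)) = (7/25 - √2/25)*(-3*(-7)*(-19)) = (7/25 - √2/25)*(21*(-19)) = (7/25 - √2/25)*(-399) = -2793/25 + 399*√2/25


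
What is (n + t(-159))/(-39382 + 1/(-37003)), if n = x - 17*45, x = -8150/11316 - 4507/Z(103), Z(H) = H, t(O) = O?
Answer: 20884622969521/849248662715778 ≈ 0.024592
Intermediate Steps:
x = -25920331/582774 (x = -8150/11316 - 4507/103 = -8150*1/11316 - 4507*1/103 = -4075/5658 - 4507/103 = -25920331/582774 ≈ -44.477)
n = -471742441/582774 (n = -25920331/582774 - 17*45 = -25920331/582774 - 1*765 = -25920331/582774 - 765 = -471742441/582774 ≈ -809.48)
(n + t(-159))/(-39382 + 1/(-37003)) = (-471742441/582774 - 159)/(-39382 + 1/(-37003)) = -564403507/(582774*(-39382 - 1/37003)) = -564403507/(582774*(-1457252147/37003)) = -564403507/582774*(-37003/1457252147) = 20884622969521/849248662715778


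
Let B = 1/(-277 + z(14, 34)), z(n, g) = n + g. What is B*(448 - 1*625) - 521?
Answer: -119132/229 ≈ -520.23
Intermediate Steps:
z(n, g) = g + n
B = -1/229 (B = 1/(-277 + (34 + 14)) = 1/(-277 + 48) = 1/(-229) = -1/229 ≈ -0.0043668)
B*(448 - 1*625) - 521 = -(448 - 1*625)/229 - 521 = -(448 - 625)/229 - 521 = -1/229*(-177) - 521 = 177/229 - 521 = -119132/229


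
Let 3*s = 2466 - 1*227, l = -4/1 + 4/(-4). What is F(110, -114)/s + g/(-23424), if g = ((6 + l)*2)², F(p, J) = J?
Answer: -2004991/13111584 ≈ -0.15292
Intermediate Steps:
l = -5 (l = -4*1 + 4*(-¼) = -4 - 1 = -5)
s = 2239/3 (s = (2466 - 1*227)/3 = (2466 - 227)/3 = (⅓)*2239 = 2239/3 ≈ 746.33)
g = 4 (g = ((6 - 5)*2)² = (1*2)² = 2² = 4)
F(110, -114)/s + g/(-23424) = -114/2239/3 + 4/(-23424) = -114*3/2239 + 4*(-1/23424) = -342/2239 - 1/5856 = -2004991/13111584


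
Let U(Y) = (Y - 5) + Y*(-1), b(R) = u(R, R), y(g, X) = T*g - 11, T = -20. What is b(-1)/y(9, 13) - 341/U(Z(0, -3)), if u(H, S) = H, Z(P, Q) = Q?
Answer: 65136/955 ≈ 68.205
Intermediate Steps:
y(g, X) = -11 - 20*g (y(g, X) = -20*g - 11 = -11 - 20*g)
b(R) = R
U(Y) = -5 (U(Y) = (-5 + Y) - Y = -5)
b(-1)/y(9, 13) - 341/U(Z(0, -3)) = -1/(-11 - 20*9) - 341/(-5) = -1/(-11 - 180) - 341*(-⅕) = -1/(-191) + 341/5 = -1*(-1/191) + 341/5 = 1/191 + 341/5 = 65136/955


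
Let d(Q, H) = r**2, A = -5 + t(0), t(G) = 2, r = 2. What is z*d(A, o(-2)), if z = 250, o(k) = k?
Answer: 1000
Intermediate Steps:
A = -3 (A = -5 + 2 = -3)
d(Q, H) = 4 (d(Q, H) = 2**2 = 4)
z*d(A, o(-2)) = 250*4 = 1000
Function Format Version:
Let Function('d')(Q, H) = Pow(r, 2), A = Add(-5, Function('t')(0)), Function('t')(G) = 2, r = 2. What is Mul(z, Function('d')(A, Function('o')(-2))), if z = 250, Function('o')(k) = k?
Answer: 1000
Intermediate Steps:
A = -3 (A = Add(-5, 2) = -3)
Function('d')(Q, H) = 4 (Function('d')(Q, H) = Pow(2, 2) = 4)
Mul(z, Function('d')(A, Function('o')(-2))) = Mul(250, 4) = 1000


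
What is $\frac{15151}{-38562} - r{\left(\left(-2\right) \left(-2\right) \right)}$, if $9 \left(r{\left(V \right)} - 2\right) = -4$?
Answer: $- \frac{225409}{115686} \approx -1.9485$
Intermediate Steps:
$r{\left(V \right)} = \frac{14}{9}$ ($r{\left(V \right)} = 2 + \frac{1}{9} \left(-4\right) = 2 - \frac{4}{9} = \frac{14}{9}$)
$\frac{15151}{-38562} - r{\left(\left(-2\right) \left(-2\right) \right)} = \frac{15151}{-38562} - \frac{14}{9} = 15151 \left(- \frac{1}{38562}\right) - \frac{14}{9} = - \frac{15151}{38562} - \frac{14}{9} = - \frac{225409}{115686}$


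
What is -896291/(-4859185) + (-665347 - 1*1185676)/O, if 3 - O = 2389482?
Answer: 11136131718644/11610920514615 ≈ 0.95911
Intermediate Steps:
O = -2389479 (O = 3 - 1*2389482 = 3 - 2389482 = -2389479)
-896291/(-4859185) + (-665347 - 1*1185676)/O = -896291/(-4859185) + (-665347 - 1*1185676)/(-2389479) = -896291*(-1/4859185) + (-665347 - 1185676)*(-1/2389479) = 896291/4859185 - 1851023*(-1/2389479) = 896291/4859185 + 1851023/2389479 = 11136131718644/11610920514615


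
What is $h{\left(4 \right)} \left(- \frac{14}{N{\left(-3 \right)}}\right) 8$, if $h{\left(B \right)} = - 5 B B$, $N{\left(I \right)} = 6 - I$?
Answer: $\frac{8960}{9} \approx 995.56$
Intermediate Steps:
$h{\left(B \right)} = - 5 B^{2}$
$h{\left(4 \right)} \left(- \frac{14}{N{\left(-3 \right)}}\right) 8 = - 5 \cdot 4^{2} \left(- \frac{14}{6 - -3}\right) 8 = \left(-5\right) 16 \left(- \frac{14}{6 + 3}\right) 8 = - 80 \left(- \frac{14}{9}\right) 8 = - 80 \left(\left(-14\right) \frac{1}{9}\right) 8 = \left(-80\right) \left(- \frac{14}{9}\right) 8 = \frac{1120}{9} \cdot 8 = \frac{8960}{9}$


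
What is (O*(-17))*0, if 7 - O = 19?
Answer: 0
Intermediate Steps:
O = -12 (O = 7 - 1*19 = 7 - 19 = -12)
(O*(-17))*0 = -12*(-17)*0 = 204*0 = 0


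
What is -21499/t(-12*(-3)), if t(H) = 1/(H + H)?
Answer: -1547928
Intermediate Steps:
t(H) = 1/(2*H)
-21499/t(-12*(-3)) = -21499/(1/(2*((-12*(-3))))) = -21499/((1/2)/36) = -21499/((1/2)*(1/36)) = -21499/1/72 = -21499*72 = -1547928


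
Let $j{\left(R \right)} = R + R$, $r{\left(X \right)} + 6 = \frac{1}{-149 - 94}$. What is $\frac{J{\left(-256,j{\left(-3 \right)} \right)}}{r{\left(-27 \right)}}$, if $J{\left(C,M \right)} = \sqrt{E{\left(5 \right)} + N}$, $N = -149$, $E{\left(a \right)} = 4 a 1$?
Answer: $- \frac{243 i \sqrt{129}}{1459} \approx - 1.8917 i$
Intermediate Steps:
$r{\left(X \right)} = - \frac{1459}{243}$ ($r{\left(X \right)} = -6 + \frac{1}{-149 - 94} = -6 + \frac{1}{-243} = -6 - \frac{1}{243} = - \frac{1459}{243}$)
$E{\left(a \right)} = 4 a$
$j{\left(R \right)} = 2 R$
$J{\left(C,M \right)} = i \sqrt{129}$ ($J{\left(C,M \right)} = \sqrt{4 \cdot 5 - 149} = \sqrt{20 - 149} = \sqrt{-129} = i \sqrt{129}$)
$\frac{J{\left(-256,j{\left(-3 \right)} \right)}}{r{\left(-27 \right)}} = \frac{i \sqrt{129}}{- \frac{1459}{243}} = i \sqrt{129} \left(- \frac{243}{1459}\right) = - \frac{243 i \sqrt{129}}{1459}$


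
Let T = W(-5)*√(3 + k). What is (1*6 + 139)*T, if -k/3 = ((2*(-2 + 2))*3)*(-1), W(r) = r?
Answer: -725*√3 ≈ -1255.7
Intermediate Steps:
k = 0 (k = -3*(2*(-2 + 2))*3*(-1) = -3*(2*0)*3*(-1) = -3*0*3*(-1) = -0*(-1) = -3*0 = 0)
T = -5*√3 (T = -5*√(3 + 0) = -5*√3 ≈ -8.6602)
(1*6 + 139)*T = (1*6 + 139)*(-5*√3) = (6 + 139)*(-5*√3) = 145*(-5*√3) = -725*√3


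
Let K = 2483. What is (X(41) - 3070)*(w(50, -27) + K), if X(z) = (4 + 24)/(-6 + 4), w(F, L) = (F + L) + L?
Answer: -7645236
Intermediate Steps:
w(F, L) = F + 2*L
X(z) = -14 (X(z) = 28/(-2) = 28*(-½) = -14)
(X(41) - 3070)*(w(50, -27) + K) = (-14 - 3070)*((50 + 2*(-27)) + 2483) = -3084*((50 - 54) + 2483) = -3084*(-4 + 2483) = -3084*2479 = -7645236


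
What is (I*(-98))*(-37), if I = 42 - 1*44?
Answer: -7252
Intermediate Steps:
I = -2 (I = 42 - 44 = -2)
(I*(-98))*(-37) = -2*(-98)*(-37) = 196*(-37) = -7252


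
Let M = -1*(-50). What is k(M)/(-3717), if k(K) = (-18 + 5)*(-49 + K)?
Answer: 13/3717 ≈ 0.0034974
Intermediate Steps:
M = 50
k(K) = 637 - 13*K (k(K) = -13*(-49 + K) = 637 - 13*K)
k(M)/(-3717) = (637 - 13*50)/(-3717) = (637 - 650)*(-1/3717) = -13*(-1/3717) = 13/3717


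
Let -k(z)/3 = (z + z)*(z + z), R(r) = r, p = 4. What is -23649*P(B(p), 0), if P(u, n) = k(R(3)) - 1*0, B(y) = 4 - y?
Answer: 2554092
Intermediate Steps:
k(z) = -12*z² (k(z) = -3*(z + z)*(z + z) = -3*2*z*2*z = -12*z²)
P(u, n) = -108 (P(u, n) = -12*3² - 1*0 = -12*9 + 0 = -108 + 0 = -108)
-23649*P(B(p), 0) = -23649*(-108) = 2554092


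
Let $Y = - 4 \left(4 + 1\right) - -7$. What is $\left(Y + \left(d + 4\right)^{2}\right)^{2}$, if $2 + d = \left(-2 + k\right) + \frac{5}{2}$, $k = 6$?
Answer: $\frac{56169}{16} \approx 3510.6$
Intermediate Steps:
$d = \frac{9}{2}$ ($d = -2 + \left(\left(-2 + 6\right) + \frac{5}{2}\right) = -2 + \left(4 + 5 \cdot \frac{1}{2}\right) = -2 + \left(4 + \frac{5}{2}\right) = -2 + \frac{13}{2} = \frac{9}{2} \approx 4.5$)
$Y = -13$ ($Y = \left(-4\right) 5 + 7 = -20 + 7 = -13$)
$\left(Y + \left(d + 4\right)^{2}\right)^{2} = \left(-13 + \left(\frac{9}{2} + 4\right)^{2}\right)^{2} = \left(-13 + \left(\frac{17}{2}\right)^{2}\right)^{2} = \left(-13 + \frac{289}{4}\right)^{2} = \left(\frac{237}{4}\right)^{2} = \frac{56169}{16}$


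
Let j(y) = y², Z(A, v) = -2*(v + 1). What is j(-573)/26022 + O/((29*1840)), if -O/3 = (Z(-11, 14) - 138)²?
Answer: 319089597/28927790 ≈ 11.031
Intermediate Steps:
Z(A, v) = -2 - 2*v (Z(A, v) = -2*(1 + v) = -2 - 2*v)
O = -84672 (O = -3*((-2 - 2*14) - 138)² = -3*((-2 - 28) - 138)² = -3*(-30 - 138)² = -3*(-168)² = -3*28224 = -84672)
j(-573)/26022 + O/((29*1840)) = (-573)²/26022 - 84672/(29*1840) = 328329*(1/26022) - 84672/53360 = 109443/8674 - 84672*1/53360 = 109443/8674 - 5292/3335 = 319089597/28927790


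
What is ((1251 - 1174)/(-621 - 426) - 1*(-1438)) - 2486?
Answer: -1097333/1047 ≈ -1048.1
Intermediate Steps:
((1251 - 1174)/(-621 - 426) - 1*(-1438)) - 2486 = (77/(-1047) + 1438) - 2486 = (77*(-1/1047) + 1438) - 2486 = (-77/1047 + 1438) - 2486 = 1505509/1047 - 2486 = -1097333/1047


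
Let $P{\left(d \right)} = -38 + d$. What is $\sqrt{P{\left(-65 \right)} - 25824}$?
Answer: $i \sqrt{25927} \approx 161.02 i$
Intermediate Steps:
$\sqrt{P{\left(-65 \right)} - 25824} = \sqrt{\left(-38 - 65\right) - 25824} = \sqrt{-103 - 25824} = \sqrt{-25927} = i \sqrt{25927}$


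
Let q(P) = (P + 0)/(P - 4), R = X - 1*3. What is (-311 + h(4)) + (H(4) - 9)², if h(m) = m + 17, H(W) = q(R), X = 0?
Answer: -10610/49 ≈ -216.53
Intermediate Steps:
R = -3 (R = 0 - 1*3 = 0 - 3 = -3)
q(P) = P/(-4 + P)
H(W) = 3/7 (H(W) = -3/(-4 - 3) = -3/(-7) = -3*(-⅐) = 3/7)
h(m) = 17 + m
(-311 + h(4)) + (H(4) - 9)² = (-311 + (17 + 4)) + (3/7 - 9)² = (-311 + 21) + (-60/7)² = -290 + 3600/49 = -10610/49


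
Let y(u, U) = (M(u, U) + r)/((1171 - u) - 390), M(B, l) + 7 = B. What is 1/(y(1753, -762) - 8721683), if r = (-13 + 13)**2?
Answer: -54/470970979 ≈ -1.1466e-7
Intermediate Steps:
r = 0 (r = 0**2 = 0)
M(B, l) = -7 + B
y(u, U) = (-7 + u)/(781 - u) (y(u, U) = ((-7 + u) + 0)/((1171 - u) - 390) = (-7 + u)/(781 - u))
1/(y(1753, -762) - 8721683) = 1/((7 - 1*1753)/(-781 + 1753) - 8721683) = 1/((7 - 1753)/972 - 8721683) = 1/((1/972)*(-1746) - 8721683) = 1/(-97/54 - 8721683) = 1/(-470970979/54) = -54/470970979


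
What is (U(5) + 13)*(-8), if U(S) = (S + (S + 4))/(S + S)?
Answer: -576/5 ≈ -115.20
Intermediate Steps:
U(S) = (4 + 2*S)/(2*S) (U(S) = (S + (4 + S))/((2*S)) = (4 + 2*S)*(1/(2*S)) = (4 + 2*S)/(2*S))
(U(5) + 13)*(-8) = ((2 + 5)/5 + 13)*(-8) = ((⅕)*7 + 13)*(-8) = (7/5 + 13)*(-8) = (72/5)*(-8) = -576/5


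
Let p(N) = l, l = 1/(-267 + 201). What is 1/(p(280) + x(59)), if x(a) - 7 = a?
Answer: 66/4355 ≈ 0.015155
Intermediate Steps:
x(a) = 7 + a
l = -1/66 (l = 1/(-66) = -1/66 ≈ -0.015152)
p(N) = -1/66
1/(p(280) + x(59)) = 1/(-1/66 + (7 + 59)) = 1/(-1/66 + 66) = 1/(4355/66) = 66/4355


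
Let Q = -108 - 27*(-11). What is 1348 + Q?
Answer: 1537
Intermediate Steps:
Q = 189 (Q = -108 + 297 = 189)
1348 + Q = 1348 + 189 = 1537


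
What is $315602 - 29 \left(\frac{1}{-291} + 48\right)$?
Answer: $\frac{91435139}{291} \approx 3.1421 \cdot 10^{5}$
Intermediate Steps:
$315602 - 29 \left(\frac{1}{-291} + 48\right) = 315602 - 29 \left(- \frac{1}{291} + 48\right) = 315602 - \frac{405043}{291} = \frac{91435139}{291}$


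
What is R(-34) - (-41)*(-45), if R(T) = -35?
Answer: -1880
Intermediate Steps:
R(-34) - (-41)*(-45) = -35 - (-41)*(-45) = -35 - 1*1845 = -35 - 1845 = -1880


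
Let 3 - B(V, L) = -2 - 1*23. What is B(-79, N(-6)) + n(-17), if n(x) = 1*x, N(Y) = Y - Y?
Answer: 11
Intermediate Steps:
N(Y) = 0
B(V, L) = 28 (B(V, L) = 3 - (-2 - 1*23) = 3 - (-2 - 23) = 3 - 1*(-25) = 3 + 25 = 28)
n(x) = x
B(-79, N(-6)) + n(-17) = 28 - 17 = 11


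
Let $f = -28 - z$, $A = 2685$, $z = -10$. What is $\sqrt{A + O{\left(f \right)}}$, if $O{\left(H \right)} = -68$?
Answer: $\sqrt{2617} \approx 51.157$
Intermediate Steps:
$f = -18$ ($f = -28 - -10 = -28 + 10 = -18$)
$\sqrt{A + O{\left(f \right)}} = \sqrt{2685 - 68} = \sqrt{2617}$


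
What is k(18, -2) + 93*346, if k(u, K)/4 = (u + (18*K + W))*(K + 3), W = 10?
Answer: 32146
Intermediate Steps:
k(u, K) = 4*(3 + K)*(10 + u + 18*K) (k(u, K) = 4*((u + (18*K + 10))*(K + 3)) = 4*((u + (10 + 18*K))*(3 + K)) = 4*((10 + u + 18*K)*(3 + K)) = 4*((3 + K)*(10 + u + 18*K)) = 4*(3 + K)*(10 + u + 18*K))
k(18, -2) + 93*346 = (120 + 12*18 + 72*(-2)**2 + 256*(-2) + 4*(-2)*18) + 93*346 = (120 + 216 + 72*4 - 512 - 144) + 32178 = (120 + 216 + 288 - 512 - 144) + 32178 = -32 + 32178 = 32146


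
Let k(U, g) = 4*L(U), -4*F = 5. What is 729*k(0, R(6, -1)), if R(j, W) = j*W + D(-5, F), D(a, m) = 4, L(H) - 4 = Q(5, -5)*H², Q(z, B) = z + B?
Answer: 11664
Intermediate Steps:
Q(z, B) = B + z
F = -5/4 (F = -¼*5 = -5/4 ≈ -1.2500)
L(H) = 4 (L(H) = 4 + (-5 + 5)*H² = 4 + 0*H² = 4 + 0 = 4)
R(j, W) = 4 + W*j (R(j, W) = j*W + 4 = W*j + 4 = 4 + W*j)
k(U, g) = 16 (k(U, g) = 4*4 = 16)
729*k(0, R(6, -1)) = 729*16 = 11664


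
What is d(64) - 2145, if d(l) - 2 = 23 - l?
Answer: -2184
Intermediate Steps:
d(l) = 25 - l (d(l) = 2 + (23 - l) = 25 - l)
d(64) - 2145 = (25 - 1*64) - 2145 = (25 - 64) - 2145 = -39 - 2145 = -2184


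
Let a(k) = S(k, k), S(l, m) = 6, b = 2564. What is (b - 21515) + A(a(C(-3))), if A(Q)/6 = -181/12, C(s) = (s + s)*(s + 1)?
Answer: -38083/2 ≈ -19042.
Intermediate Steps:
C(s) = 2*s*(1 + s) (C(s) = (2*s)*(1 + s) = 2*s*(1 + s))
a(k) = 6
A(Q) = -181/2 (A(Q) = 6*(-181/12) = -181/2)
(b - 21515) + A(a(C(-3))) = (2564 - 21515) - 181/2 = -18951 - 181/2 = -38083/2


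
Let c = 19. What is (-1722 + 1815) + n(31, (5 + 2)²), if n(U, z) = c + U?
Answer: 143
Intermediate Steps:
n(U, z) = 19 + U
(-1722 + 1815) + n(31, (5 + 2)²) = (-1722 + 1815) + (19 + 31) = 93 + 50 = 143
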